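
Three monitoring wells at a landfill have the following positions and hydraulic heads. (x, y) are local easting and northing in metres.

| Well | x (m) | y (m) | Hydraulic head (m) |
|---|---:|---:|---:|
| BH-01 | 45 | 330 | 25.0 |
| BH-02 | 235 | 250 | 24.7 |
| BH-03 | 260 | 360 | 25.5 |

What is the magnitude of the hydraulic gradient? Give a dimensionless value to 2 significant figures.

0.0071

With h = a·x + b·y + c and BH-01 as origin, the differences give:
  190·a + (-80)·b = -0.3
  215·a + 30·b = +0.5
Eliminate b (×30 and ×(-80), subtract): 22900·a = 31.00 → a = ∂h/∂x = +0.001354
Back-substitute: b = ∂h/∂y = +0.006965.
|∇h| = √(0.001354² + 0.006965²) = 0.007095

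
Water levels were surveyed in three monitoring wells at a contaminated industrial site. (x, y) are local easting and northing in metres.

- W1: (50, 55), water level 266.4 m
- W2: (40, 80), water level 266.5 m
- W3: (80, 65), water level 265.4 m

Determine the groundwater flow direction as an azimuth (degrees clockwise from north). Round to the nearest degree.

Taking W1 as reference: W2−W1 = (-10, 25, +0.1); W3−W1 = (30, 10, -1.0).
Solve a·Δx + b·Δy = Δh: det = (-10)·10 − 30·25 = -850.
∂h/∂x = [(+0.1)·10 − (-1.0)·25] / -850 = -0.03059
∂h/∂y = [(-10)·(-1.0) − 30·(+0.1)] / -850 = -0.008235
Flow direction (−∇h) has components (+0.03059 E, +0.008235 N).
Azimuth = atan2(E, N) = atan2(+0.03059, +0.008235) = 74.9° ≈ 075°.

075°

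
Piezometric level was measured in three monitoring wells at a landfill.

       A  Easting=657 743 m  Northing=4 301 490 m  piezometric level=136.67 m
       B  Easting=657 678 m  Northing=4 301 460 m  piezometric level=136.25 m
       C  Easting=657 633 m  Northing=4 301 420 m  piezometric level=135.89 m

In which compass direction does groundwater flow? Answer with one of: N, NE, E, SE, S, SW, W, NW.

SW

With h = a·x + b·y + c and A as origin, the differences give:
  (-65)·a + (-30)·b = -0.42
  (-110)·a + (-70)·b = -0.78
Eliminate b (×(-70) and ×(-30), subtract): 1250·a = 6.000 → a = ∂h/∂x = +0.004800
Back-substitute: b = ∂h/∂y = +0.003600.
Flow = −∇h = (-0.004800 east, -0.003600 north), which points southwest.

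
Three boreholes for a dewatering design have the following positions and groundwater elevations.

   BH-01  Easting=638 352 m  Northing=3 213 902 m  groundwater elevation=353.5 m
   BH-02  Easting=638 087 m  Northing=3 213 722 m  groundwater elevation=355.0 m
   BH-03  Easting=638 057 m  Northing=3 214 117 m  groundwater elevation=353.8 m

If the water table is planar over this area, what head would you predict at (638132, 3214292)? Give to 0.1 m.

Differences from BH-01: to BH-02 (Δx, Δy, Δh) = (-265, -180, +1.5); to BH-03 = (-295, 215, +0.3).
Determinant of the coordinate differences = (-265)·215 − (-295)·(-180) = -110075.
∂h/∂x = [(+1.5)·215 − (+0.3)·(-180)] / -110075 = -0.003420
∂h/∂y = [(-265)·(+0.3) − (-295)·(+1.5)] / -110075 = -0.003298
h(638132, 3214292) = 353.5 + (-0.003420)·(-220) + (-0.003298)·(390) = 353.5 +0.752 -1.286 = 352.966 m.

353.0 m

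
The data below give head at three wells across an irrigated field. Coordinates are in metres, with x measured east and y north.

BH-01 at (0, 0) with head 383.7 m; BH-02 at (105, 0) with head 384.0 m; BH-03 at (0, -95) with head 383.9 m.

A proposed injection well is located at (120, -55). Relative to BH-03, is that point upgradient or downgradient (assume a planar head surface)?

∂h/∂x = (384.0 − 383.7) / (105 − 0) = +0.002857
∂h/∂y = (383.9 − 383.7) / (-95 − 0) = -0.002105
Head at (120, -55) = 383.7 + (+0.002857)·(120) + (-0.002105)·(-55) = 384.16 m.
That is higher than the 383.9 m at BH-03, so the point is upgradient.

upgradient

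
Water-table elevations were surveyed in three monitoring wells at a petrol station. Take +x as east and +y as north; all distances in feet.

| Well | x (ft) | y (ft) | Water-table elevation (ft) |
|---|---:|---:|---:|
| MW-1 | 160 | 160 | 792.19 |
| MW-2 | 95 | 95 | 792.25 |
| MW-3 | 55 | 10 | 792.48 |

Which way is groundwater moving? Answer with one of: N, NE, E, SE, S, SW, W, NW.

Differences from MW-1: to MW-2 (Δx, Δy, Δh) = (-65, -65, +0.06); to MW-3 = (-105, -150, +0.29).
Solve a·Δx + b·Δy = Δh: det = (-65)·(-150) − (-105)·(-65) = 2925.
∂h/∂x = [(+0.06)·(-150) − (+0.29)·(-65)] / 2925 = +0.003368
∂h/∂y = [(-65)·(+0.29) − (-105)·(+0.06)] / 2925 = -0.004291
Flow = −∇h = (-0.003368 east, +0.004291 north), which points northwest.

NW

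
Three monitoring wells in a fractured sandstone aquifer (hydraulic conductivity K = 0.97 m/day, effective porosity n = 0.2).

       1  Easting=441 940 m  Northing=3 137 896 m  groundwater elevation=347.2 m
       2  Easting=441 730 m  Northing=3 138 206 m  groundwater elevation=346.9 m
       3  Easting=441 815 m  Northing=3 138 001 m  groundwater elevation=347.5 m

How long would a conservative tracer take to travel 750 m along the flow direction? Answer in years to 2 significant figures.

Differences from 1: to 2 (Δx, Δy, Δh) = (-210, 310, -0.3); to 3 = (-125, 105, +0.3).
Determinant of the coordinate differences = (-210)·105 − (-125)·310 = 16700.
∂h/∂x = [(-0.3)·105 − (+0.3)·310] / 16700 = -0.007455
∂h/∂y = [(-210)·(+0.3) − (-125)·(-0.3)] / 16700 = -0.006018
|∇h| = √(-0.007455² + -0.006018²) = 0.009581
Seepage velocity v = K·i/n = 0.97 × 0.009581 / 0.2 = 0.04647 m/day.
t = 750 / 0.04647 = 1.614e+04 days = 44.2 years.

44 years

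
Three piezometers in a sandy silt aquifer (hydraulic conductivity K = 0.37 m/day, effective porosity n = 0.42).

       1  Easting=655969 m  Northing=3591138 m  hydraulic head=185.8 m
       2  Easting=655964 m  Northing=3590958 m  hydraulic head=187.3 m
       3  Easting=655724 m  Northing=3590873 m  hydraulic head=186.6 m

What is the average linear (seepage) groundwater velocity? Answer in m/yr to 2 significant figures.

3.3 m/yr

Three-point gradient (reference 1): Δ to 2 = (-5, -180, +1.5), Δ to 3 = (-245, -265, +0.8).
∂h/∂x = +0.005926, ∂h/∂y = -0.008498 (det = -42775).
|∇h| = √(0.005926² + -0.008498²) = 0.01036
Seepage velocity v = K·i/n = 0.37 × 0.01036 / 0.42 = 0.009127 m/day = 3.334 m/yr.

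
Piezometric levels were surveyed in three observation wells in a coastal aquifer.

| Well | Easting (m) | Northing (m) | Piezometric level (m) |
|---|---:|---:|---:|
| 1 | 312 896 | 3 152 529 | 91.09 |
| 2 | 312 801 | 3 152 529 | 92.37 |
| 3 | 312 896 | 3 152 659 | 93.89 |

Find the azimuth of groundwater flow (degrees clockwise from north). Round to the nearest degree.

∂h/∂x = (92.37 − 91.09) / (312801 − 312896) = -0.01347
∂h/∂y = (93.89 − 91.09) / (3152659 − 3152529) = +0.02154
Flow direction (−∇h) has components (+0.01347 E, -0.02154 N).
Azimuth = atan2(E, N) = atan2(+0.01347, -0.02154) = 148.0° ≈ 148°.

148°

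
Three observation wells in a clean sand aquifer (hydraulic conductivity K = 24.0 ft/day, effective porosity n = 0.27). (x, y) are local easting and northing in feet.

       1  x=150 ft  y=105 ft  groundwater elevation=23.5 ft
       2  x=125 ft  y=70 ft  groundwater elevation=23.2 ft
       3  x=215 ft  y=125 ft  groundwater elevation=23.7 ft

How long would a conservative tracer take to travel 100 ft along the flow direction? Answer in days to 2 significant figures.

Differences from 1: to 2 (Δx, Δy, Δh) = (-25, -35, -0.3); to 3 = (65, 20, +0.2).
Solve a·Δx + b·Δy = Δh: det = (-25)·20 − 65·(-35) = 1775.
∂h/∂x = [(-0.3)·20 − (+0.2)·(-35)] / 1775 = +0.0005634
∂h/∂y = [(-25)·(+0.2) − 65·(-0.3)] / 1775 = +0.008169
|∇h| = √(0.0005634² + 0.008169²) = 0.008188
Seepage velocity v = K·i/n = 24.0 × 0.008188 / 0.27 = 0.7278 ft/day.
t = 100 / 0.7278 = 137.4 days.

140 days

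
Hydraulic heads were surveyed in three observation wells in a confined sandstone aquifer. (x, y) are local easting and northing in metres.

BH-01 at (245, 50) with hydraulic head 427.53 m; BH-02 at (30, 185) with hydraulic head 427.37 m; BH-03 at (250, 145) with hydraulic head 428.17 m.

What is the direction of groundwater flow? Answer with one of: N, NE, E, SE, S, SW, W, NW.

Taking BH-01 as reference: BH-02−BH-01 = (-215, 135, -0.16); BH-03−BH-01 = (5, 95, +0.64).
Determinant of the coordinate differences = (-215)·95 − 5·135 = -21100.
∂h/∂x = [(-0.16)·95 − (+0.64)·135] / -21100 = +0.004815
∂h/∂y = [(-215)·(+0.64) − 5·(-0.16)] / -21100 = +0.006483
Flow = −∇h = (-0.004815 east, -0.006483 north), which points southwest.

SW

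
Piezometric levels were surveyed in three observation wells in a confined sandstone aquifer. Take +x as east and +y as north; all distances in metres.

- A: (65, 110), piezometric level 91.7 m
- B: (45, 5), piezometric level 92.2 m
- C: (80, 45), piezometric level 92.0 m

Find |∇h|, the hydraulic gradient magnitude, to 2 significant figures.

Three-point gradient (reference A): Δ to B = (-20, -105, +0.5), Δ to C = (15, -65, +0.3).
∂h/∂x = -0.0003478, ∂h/∂y = -0.004696 (det = 2875).
|∇h| = √(-0.0003478² + -0.004696²) = 0.004709

0.0047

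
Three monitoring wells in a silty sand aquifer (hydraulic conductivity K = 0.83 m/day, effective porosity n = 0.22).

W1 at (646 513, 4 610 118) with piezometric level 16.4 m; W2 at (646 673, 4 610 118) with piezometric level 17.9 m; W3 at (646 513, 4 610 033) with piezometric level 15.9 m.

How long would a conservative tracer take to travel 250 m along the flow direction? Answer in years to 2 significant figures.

16 years

∂h/∂x = (17.9 − 16.4) / (646673 − 646513) = +0.009375
∂h/∂y = (15.9 − 16.4) / (4610033 − 4610118) = +0.005882
|∇h| = √(0.009375² + 0.005882²) = 0.01107
Seepage velocity v = K·i/n = 0.83 × 0.01107 / 0.22 = 0.04176 m/day.
t = 250 / 0.04176 = 5987 days = 16.4 years.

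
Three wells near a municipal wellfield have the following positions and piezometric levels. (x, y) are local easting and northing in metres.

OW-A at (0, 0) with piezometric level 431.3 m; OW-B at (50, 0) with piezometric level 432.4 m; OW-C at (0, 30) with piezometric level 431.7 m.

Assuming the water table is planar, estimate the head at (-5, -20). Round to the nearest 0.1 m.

∂h/∂x = (432.4 − 431.3) / (50 − 0) = +0.02200
∂h/∂y = (431.7 − 431.3) / (30 − 0) = +0.01333
h(-5, -20) = 431.3 + (+0.02200)·(-5) + (+0.01333)·(-20) = 431.3 -0.110 -0.267 = 430.923 m.

430.9 m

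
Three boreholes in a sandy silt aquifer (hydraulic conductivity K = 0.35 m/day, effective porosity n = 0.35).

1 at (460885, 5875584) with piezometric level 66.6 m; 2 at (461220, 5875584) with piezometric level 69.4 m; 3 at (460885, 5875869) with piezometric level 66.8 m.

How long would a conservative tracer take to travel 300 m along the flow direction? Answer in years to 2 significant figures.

∂h/∂x = (69.4 − 66.6) / (461220 − 460885) = +0.008358
∂h/∂y = (66.8 − 66.6) / (5875869 − 5875584) = +0.0007018
|∇h| = √(0.008358² + 0.0007018²) = 0.008387
Seepage velocity v = K·i/n = 0.35 × 0.008387 / 0.35 = 0.008387 m/day.
t = 300 / 0.008387 = 3.577e+04 days = 97.9 years.

98 years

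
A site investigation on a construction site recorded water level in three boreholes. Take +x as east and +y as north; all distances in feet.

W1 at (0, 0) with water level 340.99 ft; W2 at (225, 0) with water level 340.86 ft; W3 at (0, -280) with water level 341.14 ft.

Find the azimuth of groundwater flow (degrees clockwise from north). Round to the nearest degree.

∂h/∂x = (340.86 − 340.99) / (225 − 0) = -0.0005778
∂h/∂y = (341.14 − 340.99) / (-280 − 0) = -0.0005357
Flow direction (−∇h) has components (+0.0005778 E, +0.0005357 N).
Azimuth = atan2(E, N) = atan2(+0.0005778, +0.0005357) = 47.2° ≈ 047°.

047°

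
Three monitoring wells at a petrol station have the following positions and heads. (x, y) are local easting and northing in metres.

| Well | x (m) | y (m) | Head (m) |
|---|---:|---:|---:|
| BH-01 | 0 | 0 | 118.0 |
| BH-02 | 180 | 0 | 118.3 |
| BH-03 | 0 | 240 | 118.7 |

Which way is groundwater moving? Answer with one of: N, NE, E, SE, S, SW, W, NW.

SW

∂h/∂x = (118.3 − 118.0) / (180 − 0) = +0.001667
∂h/∂y = (118.7 − 118.0) / (240 − 0) = +0.002917
Flow = −∇h = (-0.001667 east, -0.002917 north), which points southwest.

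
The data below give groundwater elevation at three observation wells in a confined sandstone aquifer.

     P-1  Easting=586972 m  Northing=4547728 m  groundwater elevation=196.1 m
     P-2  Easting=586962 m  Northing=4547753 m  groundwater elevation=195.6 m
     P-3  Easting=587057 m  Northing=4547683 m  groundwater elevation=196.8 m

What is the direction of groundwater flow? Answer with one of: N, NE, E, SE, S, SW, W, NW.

With h = a·x + b·y + c and P-1 as origin, the differences give:
  (-10)·a + 25·b = -0.5
  85·a + (-45)·b = +0.7
Eliminate b (×(-45) and ×25, subtract): -1675·a = 5.00 → a = ∂h/∂x = -0.002985
Back-substitute: b = ∂h/∂y = -0.02119.
Flow = −∇h = (+0.002985 east, +0.02119 north), which points north.

N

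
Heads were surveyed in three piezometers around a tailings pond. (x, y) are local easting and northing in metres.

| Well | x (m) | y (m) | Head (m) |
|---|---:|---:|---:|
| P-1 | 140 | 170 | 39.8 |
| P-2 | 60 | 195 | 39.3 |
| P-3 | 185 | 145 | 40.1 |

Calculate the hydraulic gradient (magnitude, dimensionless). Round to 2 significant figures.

0.0060

Taking P-1 as reference: P-2−P-1 = (-80, 25, -0.5); P-3−P-1 = (45, -25, +0.3).
Solve a·Δx + b·Δy = Δh: det = (-80)·(-25) − 45·25 = 875.
∂h/∂x = [(-0.5)·(-25) − (+0.3)·25] / 875 = +0.005714
∂h/∂y = [(-80)·(+0.3) − 45·(-0.5)] / 875 = -0.001714
|∇h| = √(0.005714² + -0.001714²) = 0.005966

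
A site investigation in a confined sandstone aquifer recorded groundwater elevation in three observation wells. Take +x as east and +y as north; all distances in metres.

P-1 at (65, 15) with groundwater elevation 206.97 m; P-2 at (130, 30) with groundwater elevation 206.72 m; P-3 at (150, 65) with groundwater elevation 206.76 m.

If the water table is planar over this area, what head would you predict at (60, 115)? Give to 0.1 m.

207.4 m

Differences from P-1: to P-2 (Δx, Δy, Δh) = (65, 15, -0.25); to P-3 = (85, 50, -0.21).
Determinant of the coordinate differences = 65·50 − 85·15 = 1975.
∂h/∂x = [(-0.25)·50 − (-0.21)·15] / 1975 = -0.004734
∂h/∂y = [65·(-0.21) − 85·(-0.25)] / 1975 = +0.003848
h(60, 115) = 206.97 + (-0.004734)·(-5) + (+0.003848)·(100) = 206.97 +0.024 +0.385 = 207.378 m.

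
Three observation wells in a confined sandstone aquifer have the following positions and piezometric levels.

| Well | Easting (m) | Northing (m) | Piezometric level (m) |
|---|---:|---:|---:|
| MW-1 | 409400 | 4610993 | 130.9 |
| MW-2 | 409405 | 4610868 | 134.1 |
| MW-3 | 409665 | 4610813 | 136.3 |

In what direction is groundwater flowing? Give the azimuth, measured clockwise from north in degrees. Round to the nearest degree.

353°

Taking MW-1 as reference: MW-2−MW-1 = (5, -125, +3.2); MW-3−MW-1 = (265, -180, +5.4).
Solve a·Δx + b·Δy = Δh: det = 5·(-180) − 265·(-125) = 32225.
∂h/∂x = [(+3.2)·(-180) − (+5.4)·(-125)] / 32225 = +0.003072
∂h/∂y = [5·(+5.4) − 265·(+3.2)] / 32225 = -0.02548
Flow direction (−∇h) has components (-0.003072 E, +0.02548 N).
Azimuth = atan2(E, N) = atan2(-0.003072, +0.02548) = 353.1° ≈ 353°.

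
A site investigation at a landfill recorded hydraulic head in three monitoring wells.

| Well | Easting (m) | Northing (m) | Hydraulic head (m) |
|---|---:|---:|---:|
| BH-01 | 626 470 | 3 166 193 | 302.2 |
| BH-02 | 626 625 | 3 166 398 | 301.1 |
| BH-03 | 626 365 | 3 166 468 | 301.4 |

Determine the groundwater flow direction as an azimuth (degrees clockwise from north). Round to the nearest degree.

030°

With h = a·x + b·y + c and BH-01 as origin, the differences give:
  155·a + 205·b = -1.1
  (-105)·a + 275·b = -0.8
Eliminate b (×275 and ×205, subtract): 64150·a = -138.50 → a = ∂h/∂x = -0.002159
Back-substitute: b = ∂h/∂y = -0.003733.
Flow direction (−∇h) has components (+0.002159 E, +0.003733 N).
Azimuth = atan2(E, N) = atan2(+0.002159, +0.003733) = 30.0° ≈ 030°.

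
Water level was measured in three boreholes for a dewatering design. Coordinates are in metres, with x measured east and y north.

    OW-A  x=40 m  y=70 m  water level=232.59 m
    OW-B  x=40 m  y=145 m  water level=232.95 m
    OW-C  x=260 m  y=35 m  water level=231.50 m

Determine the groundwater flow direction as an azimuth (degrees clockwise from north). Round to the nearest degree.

With h = a·x + b·y + c and OW-A as origin, the differences give:
  0·a + 75·b = +0.36
  220·a + (-35)·b = -1.09
Eliminate b (×(-35) and ×75, subtract): -16500·a = 69.150 → a = ∂h/∂x = -0.004191
Back-substitute: b = ∂h/∂y = +0.004800.
Flow direction (−∇h) has components (+0.004191 E, -0.004800 N).
Azimuth = atan2(E, N) = atan2(+0.004191, -0.004800) = 138.9° ≈ 139°.

139°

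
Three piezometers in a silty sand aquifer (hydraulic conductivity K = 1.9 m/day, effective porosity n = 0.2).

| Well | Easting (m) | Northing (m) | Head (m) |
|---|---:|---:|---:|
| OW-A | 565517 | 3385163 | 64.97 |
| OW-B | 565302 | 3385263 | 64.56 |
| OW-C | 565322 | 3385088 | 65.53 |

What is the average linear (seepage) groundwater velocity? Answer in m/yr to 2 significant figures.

20 m/yr

Three-point gradient (reference OW-A): Δ to OW-B = (-215, 100, -0.41), Δ to OW-C = (-195, -75, +0.56).
∂h/∂x = -0.0007088, ∂h/∂y = -0.005624 (det = 35625).
|∇h| = √(-0.0007088² + -0.005624²) = 0.005668
Seepage velocity v = K·i/n = 1.9 × 0.005668 / 0.2 = 0.05385 m/day = 19.67 m/yr.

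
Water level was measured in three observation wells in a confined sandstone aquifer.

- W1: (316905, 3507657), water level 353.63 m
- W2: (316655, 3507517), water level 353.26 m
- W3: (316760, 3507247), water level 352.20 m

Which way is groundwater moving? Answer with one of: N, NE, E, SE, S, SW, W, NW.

S

Differences from W1: to W2 (Δx, Δy, Δh) = (-250, -140, -0.37); to W3 = (-145, -410, -1.43).
Determinant of the coordinate differences = (-250)·(-410) − (-145)·(-140) = 82200.
∂h/∂x = [(-0.37)·(-410) − (-1.43)·(-140)] / 82200 = -0.0005900
∂h/∂y = [(-250)·(-1.43) − (-145)·(-0.37)] / 82200 = +0.003696
Flow = −∇h = (+0.0005900 east, -0.003696 north), which points south.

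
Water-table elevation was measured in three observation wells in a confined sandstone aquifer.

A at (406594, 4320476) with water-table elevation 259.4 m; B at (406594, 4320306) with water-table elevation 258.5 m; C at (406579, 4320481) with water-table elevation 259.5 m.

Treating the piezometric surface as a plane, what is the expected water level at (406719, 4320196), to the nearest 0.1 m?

Differences from A: to B (Δx, Δy, Δh) = (0, -170, -0.9); to C = (-15, 5, +0.1).
Determinant of the coordinate differences = 0·5 − (-15)·(-170) = -2550.
∂h/∂x = [(-0.9)·5 − (+0.1)·(-170)] / -2550 = -0.004902
∂h/∂y = [0·(+0.1) − (-15)·(-0.9)] / -2550 = +0.005294
h(406719, 4320196) = 259.4 + (-0.004902)·(125) + (+0.005294)·(-280) = 259.4 -0.613 -1.482 = 257.305 m.

257.3 m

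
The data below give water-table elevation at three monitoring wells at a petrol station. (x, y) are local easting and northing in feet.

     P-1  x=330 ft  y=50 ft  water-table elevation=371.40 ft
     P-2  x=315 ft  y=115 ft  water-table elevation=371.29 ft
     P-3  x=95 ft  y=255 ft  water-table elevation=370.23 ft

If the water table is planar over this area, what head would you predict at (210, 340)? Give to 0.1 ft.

370.7 ft

Taking P-1 as reference: P-2−P-1 = (-15, 65, -0.11); P-3−P-1 = (-235, 205, -1.17).
Solve a·Δx + b·Δy = Δh: det = (-15)·205 − (-235)·65 = 12200.
∂h/∂x = [(-0.11)·205 − (-1.17)·65] / 12200 = +0.004385
∂h/∂y = [(-15)·(-1.17) − (-235)·(-0.11)] / 12200 = -0.0006803
h(210, 340) = 371.40 + (+0.004385)·(-120) + (-0.0006803)·(290) = 371.40 -0.526 -0.197 = 370.676 ft.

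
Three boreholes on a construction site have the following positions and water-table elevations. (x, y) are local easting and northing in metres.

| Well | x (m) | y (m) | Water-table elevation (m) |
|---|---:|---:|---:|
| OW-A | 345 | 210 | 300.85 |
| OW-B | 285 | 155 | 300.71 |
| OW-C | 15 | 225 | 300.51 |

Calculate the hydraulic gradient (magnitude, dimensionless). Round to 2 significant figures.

With h = a·x + b·y + c and OW-A as origin, the differences give:
  (-60)·a + (-55)·b = -0.14
  (-330)·a + 15·b = -0.34
Eliminate b (×15 and ×(-55), subtract): -19050·a = -20.800 → a = ∂h/∂x = +0.001092
Back-substitute: b = ∂h/∂y = +0.001354.
|∇h| = √(0.001092² + 0.001354²) = 0.001739

0.0017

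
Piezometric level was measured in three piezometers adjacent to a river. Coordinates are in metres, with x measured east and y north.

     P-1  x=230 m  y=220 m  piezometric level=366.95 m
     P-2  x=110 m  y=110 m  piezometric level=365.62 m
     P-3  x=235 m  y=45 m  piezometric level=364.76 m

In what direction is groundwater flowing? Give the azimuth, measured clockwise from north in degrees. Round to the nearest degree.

Differences from P-1: to P-2 (Δx, Δy, Δh) = (-120, -110, -1.33); to P-3 = (5, -175, -2.19).
Solve a·Δx + b·Δy = Δh: det = (-120)·(-175) − 5·(-110) = 21550.
∂h/∂x = [(-1.33)·(-175) − (-2.19)·(-110)] / 21550 = -0.0003782
∂h/∂y = [(-120)·(-2.19) − 5·(-1.33)] / 21550 = +0.01250
Flow direction (−∇h) has components (+0.0003782 E, -0.01250 N).
Azimuth = atan2(E, N) = atan2(+0.0003782, -0.01250) = 178.3° ≈ 178°.

178°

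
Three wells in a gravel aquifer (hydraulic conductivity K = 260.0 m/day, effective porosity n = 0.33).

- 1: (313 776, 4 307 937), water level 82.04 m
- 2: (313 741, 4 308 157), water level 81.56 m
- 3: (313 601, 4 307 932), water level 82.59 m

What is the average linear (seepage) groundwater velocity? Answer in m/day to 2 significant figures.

Taking 1 as reference: 2−1 = (-35, 220, -0.48); 3−1 = (-175, -5, +0.55).
Solve a·Δx + b·Δy = Δh: det = (-35)·(-5) − (-175)·220 = 38675.
∂h/∂x = [(-0.48)·(-5) − (+0.55)·220] / 38675 = -0.003067
∂h/∂y = [(-35)·(+0.55) − (-175)·(-0.48)] / 38675 = -0.002670
|∇h| = √(-0.003067² + -0.002670²) = 0.004066
Seepage velocity v = K·i/n = 260.0 × 0.004066 / 0.33 = 3.204 m/day.

3.2 m/day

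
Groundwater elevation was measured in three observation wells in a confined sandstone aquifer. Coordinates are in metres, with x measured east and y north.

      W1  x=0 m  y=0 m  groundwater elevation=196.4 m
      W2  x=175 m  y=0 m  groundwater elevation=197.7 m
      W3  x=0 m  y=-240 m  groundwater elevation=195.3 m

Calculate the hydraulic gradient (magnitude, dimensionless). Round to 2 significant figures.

∂h/∂x = (197.7 − 196.4) / (175 − 0) = +0.007429
∂h/∂y = (195.3 − 196.4) / (-240 − 0) = +0.004583
|∇h| = √(0.007429² + 0.004583²) = 0.008729

0.0087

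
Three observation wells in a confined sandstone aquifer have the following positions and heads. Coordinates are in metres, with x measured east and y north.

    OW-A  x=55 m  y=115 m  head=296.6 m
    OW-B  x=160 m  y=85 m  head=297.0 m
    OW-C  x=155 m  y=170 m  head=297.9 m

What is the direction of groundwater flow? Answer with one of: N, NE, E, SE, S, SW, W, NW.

With h = a·x + b·y + c and OW-A as origin, the differences give:
  105·a + (-30)·b = +0.4
  100·a + 55·b = +1.3
Eliminate b (×55 and ×(-30), subtract): 8775·a = 61.00 → a = ∂h/∂x = +0.006952
Back-substitute: b = ∂h/∂y = +0.01100.
Flow = −∇h = (-0.006952 east, -0.01100 north), which points southwest.

SW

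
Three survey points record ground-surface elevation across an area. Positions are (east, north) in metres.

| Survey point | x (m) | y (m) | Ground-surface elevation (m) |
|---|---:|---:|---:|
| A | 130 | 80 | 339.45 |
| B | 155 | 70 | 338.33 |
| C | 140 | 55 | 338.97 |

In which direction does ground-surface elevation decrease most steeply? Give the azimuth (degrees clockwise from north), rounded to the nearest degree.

With z = a·x + b·y + c and A as origin, the differences give:
  25·a + (-10)·b = -1.12
  10·a + (-25)·b = -0.48
Eliminate b (×(-25) and ×(-10), subtract): -525·a = 23.200 → a = ∂z/∂x = -0.04419
Back-substitute: b = ∂z/∂y = +0.001524.
Steepest decrease is along −∇f: components (+0.04419 E, -0.001524 N).
Azimuth = atan2(+0.04419, -0.001524) = 92.0° ≈ 092°.

092°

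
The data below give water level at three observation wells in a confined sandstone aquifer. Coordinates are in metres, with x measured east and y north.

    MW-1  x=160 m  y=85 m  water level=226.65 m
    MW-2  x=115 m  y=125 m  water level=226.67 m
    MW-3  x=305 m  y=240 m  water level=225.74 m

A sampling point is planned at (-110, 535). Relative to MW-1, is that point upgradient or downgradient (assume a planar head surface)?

Differences from MW-1: to MW-2 (Δx, Δy, Δh) = (-45, 40, +0.02); to MW-3 = (145, 155, -0.91).
Determinant of the coordinate differences = (-45)·155 − 145·40 = -12775.
∂h/∂x = [(+0.02)·155 − (-0.91)·40] / -12775 = -0.003092
∂h/∂y = [(-45)·(-0.91) − 145·(+0.02)] / -12775 = -0.002978
Head at (-110, 535) = 226.65 + (-0.003092)·(-270) + (-0.002978)·(450) = 226.14 m.
That is lower than the 226.65 m at MW-1, so the point is downgradient.

downgradient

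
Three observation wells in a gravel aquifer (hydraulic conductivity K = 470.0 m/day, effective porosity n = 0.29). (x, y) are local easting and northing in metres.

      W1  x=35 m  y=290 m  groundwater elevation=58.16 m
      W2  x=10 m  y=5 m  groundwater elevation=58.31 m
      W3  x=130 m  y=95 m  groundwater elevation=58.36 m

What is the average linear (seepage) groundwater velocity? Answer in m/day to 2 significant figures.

1.7 m/day

Differences from W1: to W2 (Δx, Δy, Δh) = (-25, -285, +0.15); to W3 = (95, -195, +0.20).
Solve a·Δx + b·Δy = Δh: det = (-25)·(-195) − 95·(-285) = 31950.
∂h/∂x = [(+0.15)·(-195) − (+0.20)·(-285)] / 31950 = +0.0008685
∂h/∂y = [(-25)·(+0.20) − 95·(+0.15)] / 31950 = -0.0006025
|∇h| = √(0.0008685² + -0.0006025²) = 0.001057
Seepage velocity v = K·i/n = 470.0 × 0.001057 / 0.29 = 1.713 m/day.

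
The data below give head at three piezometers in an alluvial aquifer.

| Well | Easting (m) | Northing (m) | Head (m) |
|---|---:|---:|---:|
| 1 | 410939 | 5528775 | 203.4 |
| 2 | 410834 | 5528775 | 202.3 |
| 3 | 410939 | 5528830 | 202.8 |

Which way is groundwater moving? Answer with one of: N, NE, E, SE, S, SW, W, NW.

NW

∂h/∂x = (202.3 − 203.4) / (410834 − 410939) = +0.01048
∂h/∂y = (202.8 − 203.4) / (5528830 − 5528775) = -0.01091
Flow = −∇h = (-0.01048 east, +0.01091 north), which points northwest.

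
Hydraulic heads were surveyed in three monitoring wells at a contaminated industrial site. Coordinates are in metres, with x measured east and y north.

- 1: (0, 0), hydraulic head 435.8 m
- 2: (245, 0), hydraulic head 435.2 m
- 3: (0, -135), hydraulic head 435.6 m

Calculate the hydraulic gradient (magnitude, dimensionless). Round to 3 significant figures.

0.00286

∂h/∂x = (435.2 − 435.8) / (245 − 0) = -0.002449
∂h/∂y = (435.6 − 435.8) / (-135 − 0) = +0.001481
|∇h| = √(-0.002449² + 0.001481²) = 0.002862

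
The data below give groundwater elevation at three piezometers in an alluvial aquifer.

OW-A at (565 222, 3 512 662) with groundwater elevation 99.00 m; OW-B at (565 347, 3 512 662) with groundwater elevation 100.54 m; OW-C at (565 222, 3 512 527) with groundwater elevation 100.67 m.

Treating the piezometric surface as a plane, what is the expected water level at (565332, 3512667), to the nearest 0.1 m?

100.3 m

∂h/∂x = (100.54 − 99.00) / (565347 − 565222) = +0.01232
∂h/∂y = (100.67 − 99.00) / (3512527 − 3512662) = -0.01237
h(565332, 3512667) = 99.00 + (+0.01232)·(110) + (-0.01237)·(5) = 99.00 +1.355 -0.062 = 100.293 m.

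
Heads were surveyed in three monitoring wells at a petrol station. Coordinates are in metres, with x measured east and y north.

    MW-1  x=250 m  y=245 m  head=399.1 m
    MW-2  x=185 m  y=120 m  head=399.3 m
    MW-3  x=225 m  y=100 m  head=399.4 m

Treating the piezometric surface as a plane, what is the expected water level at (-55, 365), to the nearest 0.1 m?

Differences from MW-1: to MW-2 (Δx, Δy, Δh) = (-65, -125, +0.2); to MW-3 = (-25, -145, +0.3).
Solve a·Δx + b·Δy = Δh: det = (-65)·(-145) − (-25)·(-125) = 6300.
∂h/∂x = [(+0.2)·(-145) − (+0.3)·(-125)] / 6300 = +0.001349
∂h/∂y = [(-65)·(+0.3) − (-25)·(+0.2)] / 6300 = -0.002302
h(-55, 365) = 399.1 + (+0.001349)·(-305) + (-0.002302)·(120) = 399.1 -0.412 -0.276 = 398.412 m.

398.4 m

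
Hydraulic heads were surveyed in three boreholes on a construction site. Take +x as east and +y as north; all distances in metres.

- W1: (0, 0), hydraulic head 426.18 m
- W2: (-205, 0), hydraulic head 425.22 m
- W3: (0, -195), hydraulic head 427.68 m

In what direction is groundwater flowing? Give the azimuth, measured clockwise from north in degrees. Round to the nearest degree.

∂h/∂x = (425.22 − 426.18) / (-205 − 0) = +0.004683
∂h/∂y = (427.68 − 426.18) / (-195 − 0) = -0.007692
Flow direction (−∇h) has components (-0.004683 E, +0.007692 N).
Azimuth = atan2(E, N) = atan2(-0.004683, +0.007692) = 328.7° ≈ 329°.

329°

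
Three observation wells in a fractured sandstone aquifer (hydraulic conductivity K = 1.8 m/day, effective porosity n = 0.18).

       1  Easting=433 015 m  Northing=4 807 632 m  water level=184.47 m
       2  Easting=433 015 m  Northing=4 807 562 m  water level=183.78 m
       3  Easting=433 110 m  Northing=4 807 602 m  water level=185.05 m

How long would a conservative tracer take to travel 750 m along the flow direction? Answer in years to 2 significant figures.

15 years

Taking 1 as reference: 2−1 = (0, -70, -0.69); 3−1 = (95, -30, +0.58).
Determinant of the coordinate differences = 0·(-30) − 95·(-70) = 6650.
∂h/∂x = [(-0.69)·(-30) − (+0.58)·(-70)] / 6650 = +0.009218
∂h/∂y = [0·(+0.58) − 95·(-0.69)] / 6650 = +0.009857
|∇h| = √(0.009218² + 0.009857²) = 0.0135
Seepage velocity v = K·i/n = 1.8 × 0.0135 / 0.18 = 0.135 m/day.
t = 750 / 0.135 = 5556 days = 15.2 years.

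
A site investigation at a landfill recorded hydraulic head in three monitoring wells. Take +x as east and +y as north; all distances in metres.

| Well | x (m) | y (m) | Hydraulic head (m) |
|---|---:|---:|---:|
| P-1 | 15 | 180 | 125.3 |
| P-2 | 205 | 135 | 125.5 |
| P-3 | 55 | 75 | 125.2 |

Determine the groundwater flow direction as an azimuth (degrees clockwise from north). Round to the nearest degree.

223°

Three-point gradient (reference P-1): Δ to P-2 = (190, -45, +0.2), Δ to P-3 = (40, -105, -0.1).
∂h/∂x = +0.001405, ∂h/∂y = +0.001488 (det = -18150).
Flow direction (−∇h) has components (-0.001405 E, -0.001488 N).
Azimuth = atan2(E, N) = atan2(-0.001405, -0.001488) = 223.4° ≈ 223°.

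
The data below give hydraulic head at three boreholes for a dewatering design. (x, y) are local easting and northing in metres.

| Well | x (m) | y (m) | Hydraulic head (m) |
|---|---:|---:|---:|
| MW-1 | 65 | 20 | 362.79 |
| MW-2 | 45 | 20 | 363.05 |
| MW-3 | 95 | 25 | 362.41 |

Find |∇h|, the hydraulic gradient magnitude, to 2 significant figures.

0.013

Taking MW-1 as reference: MW-2−MW-1 = (-20, 0, +0.26); MW-3−MW-1 = (30, 5, -0.38).
Solve a·Δx + b·Δy = Δh: det = (-20)·5 − 30·0 = -100.
∂h/∂x = [(+0.26)·5 − (-0.38)·0] / -100 = -0.01300
∂h/∂y = [(-20)·(-0.38) − 30·(+0.26)] / -100 = +0.002000
|∇h| = √(-0.01300² + 0.002000²) = 0.01315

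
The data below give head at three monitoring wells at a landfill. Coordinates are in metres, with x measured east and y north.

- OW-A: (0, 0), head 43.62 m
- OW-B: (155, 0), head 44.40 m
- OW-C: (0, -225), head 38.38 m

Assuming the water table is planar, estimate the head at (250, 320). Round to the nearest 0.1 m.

∂h/∂x = (44.40 − 43.62) / (155 − 0) = +0.005032
∂h/∂y = (38.38 − 43.62) / (-225 − 0) = +0.02329
h(250, 320) = 43.62 + (+0.005032)·(250) + (+0.02329)·(320) = 43.62 +1.258 +7.452 = 52.331 m.

52.3 m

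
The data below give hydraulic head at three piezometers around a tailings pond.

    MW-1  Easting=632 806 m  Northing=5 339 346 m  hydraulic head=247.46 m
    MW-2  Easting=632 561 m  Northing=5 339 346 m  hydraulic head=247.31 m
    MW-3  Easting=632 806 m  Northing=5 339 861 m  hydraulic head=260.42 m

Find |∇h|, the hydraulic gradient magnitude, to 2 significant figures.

0.025

∂h/∂x = (247.31 − 247.46) / (632561 − 632806) = +0.0006122
∂h/∂y = (260.42 − 247.46) / (5339861 − 5339346) = +0.02517
|∇h| = √(0.0006122² + 0.02517²) = 0.02518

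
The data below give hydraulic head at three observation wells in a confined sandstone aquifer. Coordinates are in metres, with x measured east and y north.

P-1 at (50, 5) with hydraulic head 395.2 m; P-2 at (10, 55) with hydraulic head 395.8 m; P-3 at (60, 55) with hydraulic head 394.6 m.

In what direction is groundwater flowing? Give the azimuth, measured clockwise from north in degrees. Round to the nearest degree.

073°

With h = a·x + b·y + c and P-1 as origin, the differences give:
  (-40)·a + 50·b = +0.6
  10·a + 50·b = -0.6
Eliminate b (×50 and ×50, subtract): -2500·a = 60.00 → a = ∂h/∂x = -0.02400
Back-substitute: b = ∂h/∂y = -0.007200.
Flow direction (−∇h) has components (+0.02400 E, +0.007200 N).
Azimuth = atan2(E, N) = atan2(+0.02400, +0.007200) = 73.3° ≈ 073°.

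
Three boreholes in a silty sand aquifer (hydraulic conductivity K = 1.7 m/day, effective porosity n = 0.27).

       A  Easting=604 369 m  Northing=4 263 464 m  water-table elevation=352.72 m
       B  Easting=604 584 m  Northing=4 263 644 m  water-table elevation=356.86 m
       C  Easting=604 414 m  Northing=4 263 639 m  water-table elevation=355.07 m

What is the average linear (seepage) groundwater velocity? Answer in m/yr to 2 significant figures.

With h = a·x + b·y + c and A as origin, the differences give:
  215·a + 180·b = +4.14
  45·a + 175·b = +2.35
Eliminate b (×175 and ×180, subtract): 29525·a = 301.500 → a = ∂h/∂x = +0.01021
Back-substitute: b = ∂h/∂y = +0.01080.
|∇h| = √(0.01021² + 0.01080²) = 0.01486
Seepage velocity v = K·i/n = 1.7 × 0.01486 / 0.27 = 0.09356 m/day = 34.17 m/yr.

34 m/yr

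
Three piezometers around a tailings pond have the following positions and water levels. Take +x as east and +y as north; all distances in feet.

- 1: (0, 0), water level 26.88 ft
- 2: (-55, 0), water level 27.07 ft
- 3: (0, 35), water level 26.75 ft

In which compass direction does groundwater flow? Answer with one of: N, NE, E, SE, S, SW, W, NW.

NE

∂h/∂x = (27.07 − 26.88) / (-55 − 0) = -0.003455
∂h/∂y = (26.75 − 26.88) / (35 − 0) = -0.003714
Flow = −∇h = (+0.003455 east, +0.003714 north), which points northeast.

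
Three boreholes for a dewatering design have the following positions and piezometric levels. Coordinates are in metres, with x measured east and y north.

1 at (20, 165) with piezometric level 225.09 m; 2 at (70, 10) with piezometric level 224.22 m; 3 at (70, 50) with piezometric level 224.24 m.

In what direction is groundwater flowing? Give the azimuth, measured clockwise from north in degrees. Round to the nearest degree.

Taking 1 as reference: 2−1 = (50, -155, -0.87); 3−1 = (50, -115, -0.85).
Determinant of the coordinate differences = 50·(-115) − 50·(-155) = 2000.
∂h/∂x = [(-0.87)·(-115) − (-0.85)·(-155)] / 2000 = -0.01585
∂h/∂y = [50·(-0.85) − 50·(-0.87)] / 2000 = +0.0005000
Flow direction (−∇h) has components (+0.01585 E, -0.0005000 N).
Azimuth = atan2(E, N) = atan2(+0.01585, -0.0005000) = 91.8° ≈ 092°.

092°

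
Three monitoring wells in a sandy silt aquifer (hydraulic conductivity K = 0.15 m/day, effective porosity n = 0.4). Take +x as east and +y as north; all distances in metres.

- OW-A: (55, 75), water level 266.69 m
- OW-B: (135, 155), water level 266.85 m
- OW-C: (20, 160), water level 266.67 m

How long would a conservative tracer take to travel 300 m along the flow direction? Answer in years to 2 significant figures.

Taking OW-A as reference: OW-B−OW-A = (80, 80, +0.16); OW-C−OW-A = (-35, 85, -0.02).
Solve a·Δx + b·Δy = Δh: det = 80·85 − (-35)·80 = 9600.
∂h/∂x = [(+0.16)·85 − (-0.02)·80] / 9600 = +0.001583
∂h/∂y = [80·(-0.02) − (-35)·(+0.16)] / 9600 = +0.0004167
|∇h| = √(0.001583² + 0.0004167²) = 0.001637
Seepage velocity v = K·i/n = 0.15 × 0.001637 / 0.4 = 0.0006139 m/day.
t = 300 / 0.0006139 = 4.887e+05 days = 1.34e+03 years.

1300 years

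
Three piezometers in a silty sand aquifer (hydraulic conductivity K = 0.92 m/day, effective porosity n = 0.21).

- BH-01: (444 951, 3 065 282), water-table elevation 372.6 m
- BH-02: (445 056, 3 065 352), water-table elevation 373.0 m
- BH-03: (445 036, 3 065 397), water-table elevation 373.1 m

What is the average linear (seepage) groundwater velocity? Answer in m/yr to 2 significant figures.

With h = a·x + b·y + c and BH-01 as origin, the differences give:
  105·a + 70·b = +0.4
  85·a + 115·b = +0.5
Eliminate b (×115 and ×70, subtract): 6125·a = 11.00 → a = ∂h/∂x = +0.001796
Back-substitute: b = ∂h/∂y = +0.003020.
|∇h| = √(0.001796² + 0.003020²) = 0.003514
Seepage velocity v = K·i/n = 0.92 × 0.003514 / 0.21 = 0.01539 m/day = 5.621 m/yr.

5.6 m/yr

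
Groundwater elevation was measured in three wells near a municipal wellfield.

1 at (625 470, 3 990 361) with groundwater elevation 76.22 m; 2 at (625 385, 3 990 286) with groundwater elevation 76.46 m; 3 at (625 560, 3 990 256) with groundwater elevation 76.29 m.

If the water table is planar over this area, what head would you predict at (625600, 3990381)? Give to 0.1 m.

76.0 m

Taking 1 as reference: 2−1 = (-85, -75, +0.24); 3−1 = (90, -105, +0.07).
Determinant of the coordinate differences = (-85)·(-105) − 90·(-75) = 15675.
∂h/∂x = [(+0.24)·(-105) − (+0.07)·(-75)] / 15675 = -0.001273
∂h/∂y = [(-85)·(+0.07) − 90·(+0.24)] / 15675 = -0.001758
h(625600, 3990381) = 76.22 + (-0.001273)·(130) + (-0.001758)·(20) = 76.22 -0.165 -0.035 = 76.019 m.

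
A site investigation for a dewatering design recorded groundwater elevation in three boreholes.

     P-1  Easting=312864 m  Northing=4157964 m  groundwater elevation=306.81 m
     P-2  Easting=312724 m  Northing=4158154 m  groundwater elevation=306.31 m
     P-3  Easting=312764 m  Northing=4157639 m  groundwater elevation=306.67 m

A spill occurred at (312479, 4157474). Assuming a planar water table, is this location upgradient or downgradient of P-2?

Taking P-1 as reference: P-2−P-1 = (-140, 190, -0.50); P-3−P-1 = (-100, -325, -0.14).
Determinant of the coordinate differences = (-140)·(-325) − (-100)·190 = 64500.
∂h/∂x = [(-0.50)·(-325) − (-0.14)·190] / 64500 = +0.002932
∂h/∂y = [(-140)·(-0.14) − (-100)·(-0.50)] / 64500 = -0.0004713
Head at (312479, 4157474) = 306.81 + (+0.002932)·(-385) + (-0.0004713)·(-490) = 305.91 m.
That is lower than the 306.31 m at P-2, so the point is downgradient.

downgradient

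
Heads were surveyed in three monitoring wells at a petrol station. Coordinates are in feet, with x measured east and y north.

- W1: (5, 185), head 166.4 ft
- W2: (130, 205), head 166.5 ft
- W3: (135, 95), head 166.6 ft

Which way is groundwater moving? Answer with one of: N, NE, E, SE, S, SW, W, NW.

With h = a·x + b·y + c and W1 as origin, the differences give:
  125·a + 20·b = +0.1
  130·a + (-90)·b = +0.2
Eliminate b (×(-90) and ×20, subtract): -13850·a = -13.00 → a = ∂h/∂x = +0.0009386
Back-substitute: b = ∂h/∂y = -0.0008664.
Flow = −∇h = (-0.0009386 east, +0.0008664 north), which points northwest.

NW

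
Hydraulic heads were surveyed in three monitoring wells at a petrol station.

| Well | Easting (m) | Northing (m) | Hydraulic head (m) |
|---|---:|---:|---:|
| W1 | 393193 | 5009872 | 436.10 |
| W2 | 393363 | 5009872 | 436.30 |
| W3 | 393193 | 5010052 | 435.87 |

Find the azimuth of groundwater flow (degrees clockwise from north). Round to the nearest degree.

317°

∂h/∂x = (436.30 − 436.10) / (393363 − 393193) = +0.001176
∂h/∂y = (435.87 − 436.10) / (5010052 − 5009872) = -0.001278
Flow direction (−∇h) has components (-0.001176 E, +0.001278 N).
Azimuth = atan2(E, N) = atan2(-0.001176, +0.001278) = 317.4° ≈ 317°.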